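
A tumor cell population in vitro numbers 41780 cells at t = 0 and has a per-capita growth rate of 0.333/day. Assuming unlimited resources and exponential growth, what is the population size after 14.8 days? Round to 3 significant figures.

N(t) = N₀·e^(rt) = 41780 × e^(0.333×14.8) = 41780 × e^4.928.
e^4.928 ≈ 138.16, so N ≈ 41780 × 138.16 = 5.772253×10^6.

5770000 cells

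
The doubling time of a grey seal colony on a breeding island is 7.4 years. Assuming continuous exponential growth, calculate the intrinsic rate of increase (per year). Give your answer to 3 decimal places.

0.094 per year

r = ln(2)/t_d = 0.6931/7.4 = 0.093669.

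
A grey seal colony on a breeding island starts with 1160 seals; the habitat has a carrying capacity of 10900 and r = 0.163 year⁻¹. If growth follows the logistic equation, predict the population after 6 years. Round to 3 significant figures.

A = (K − N₀)/N₀ = (10900 − 1160)/1160 = 8.3966.
N(t) = K/(1 + A·e^(−rt)) = 10900/(1 + 8.3966×e^(−0.163×6)).
e^(−0.978) = 0.37606; denominator = 1 + 8.3966×0.37606 = 4.1576.
N = 10900/4.1576 = 2621.69.

2620 seals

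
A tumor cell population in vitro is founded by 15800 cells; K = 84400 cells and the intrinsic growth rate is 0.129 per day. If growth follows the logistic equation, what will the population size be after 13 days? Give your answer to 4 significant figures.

46590 cells

A = (K − N₀)/N₀ = (84400 − 15800)/15800 = 4.3418.
N(t) = K/(1 + A·e^(−rt)) = 84400/(1 + 4.3418×e^(−0.129×13)).
e^(−1.677) = 0.18693; denominator = 1 + 4.3418×0.18693 = 1.8116.
N = 84400/1.8116 = 46588.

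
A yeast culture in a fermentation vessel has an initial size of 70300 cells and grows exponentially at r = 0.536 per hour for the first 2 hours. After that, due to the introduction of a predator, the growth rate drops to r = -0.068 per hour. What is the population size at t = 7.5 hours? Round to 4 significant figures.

141300 cells

Phase 1: N(2) = 70300·e^(0.536×2) = 70300·e^1.072 = 205361.
Phase 2 runs for 7.5 − 2 = 5.5 hours at r = -0.068.
N(7.5) = 205361·e^(-0.068×5.5) = 205361·e^-0.374 = 141284.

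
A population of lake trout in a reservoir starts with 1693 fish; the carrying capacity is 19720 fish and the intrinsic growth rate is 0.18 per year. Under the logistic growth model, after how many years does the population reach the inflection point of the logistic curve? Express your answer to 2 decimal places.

13.14 years

Logistic growth is fastest at N = K/2 = 9860.
A = (K − N₀)/N₀ = 10.648. Set K/(1 + A·e^(−rt)) = K/2 → A·e^(−rt) = 1.
e^(−0.18t) = 1/10.648 = 0.0939147, so t = ln(10.648)/0.18 = 2.3654/0.18 = 13.141.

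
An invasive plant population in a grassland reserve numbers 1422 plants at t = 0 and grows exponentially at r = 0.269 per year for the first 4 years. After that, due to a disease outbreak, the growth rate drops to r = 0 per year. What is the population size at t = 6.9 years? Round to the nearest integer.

Phase 1: N(4) = 1422·e^(0.269×4) = 1422·e^1.076 = 4170.62.
Phase 2 runs for 6.9 − 4 = 2.9 years at r = 0.
N(6.9) = 4170.62·e^(0×2.9) = 4170.62·e^-0 = 4170.62.

4171 plants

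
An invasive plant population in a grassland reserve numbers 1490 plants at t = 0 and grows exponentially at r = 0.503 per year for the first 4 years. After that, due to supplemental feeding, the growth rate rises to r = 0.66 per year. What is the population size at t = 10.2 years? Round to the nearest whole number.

Phase 1: N(4) = 1490·e^(0.503×4) = 1490·e^2.012 = 11142.6.
Phase 2 runs for 10.2 − 4 = 6.2 years at r = 0.66.
N(10.2) = 11142.6·e^(0.66×6.2) = 11142.6·e^4.092 = 666991.

666991 plants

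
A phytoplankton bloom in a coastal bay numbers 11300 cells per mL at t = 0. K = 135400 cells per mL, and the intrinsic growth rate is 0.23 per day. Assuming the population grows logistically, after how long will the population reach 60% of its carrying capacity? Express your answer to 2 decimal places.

A = (K − N₀)/N₀ = (135400 − 11300)/11300 = 10.982.
Solve 135400/(1 + 10.982·e^(−0.23t)) = 81240: 1 + 10.982·e^(−0.23t) = 1.6667, so e^(−0.23t) = 0.0607037.
−0.23·t = ln(0.0607037) = -2.8018, so t = 2.8018/0.23 = 12.182.

12.18 days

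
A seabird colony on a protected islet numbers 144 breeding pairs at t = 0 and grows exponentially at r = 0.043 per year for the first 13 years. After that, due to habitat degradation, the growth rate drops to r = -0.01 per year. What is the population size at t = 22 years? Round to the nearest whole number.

Phase 1: N(13) = 144·e^(0.043×13) = 144·e^0.559 = 251.845.
Phase 2 runs for 22 − 13 = 9 years at r = -0.01.
N(22) = 251.845·e^(-0.01×9) = 251.845·e^-0.09 = 230.169.

230 breeding pairs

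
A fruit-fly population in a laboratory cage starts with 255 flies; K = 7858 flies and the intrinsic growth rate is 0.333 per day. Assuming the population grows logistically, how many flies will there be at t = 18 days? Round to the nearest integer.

A = (K − N₀)/N₀ = (7858 − 255)/255 = 29.816.
N(t) = K/(1 + A·e^(−rt)) = 7858/(1 + 29.816×e^(−0.333×18)).
e^(−5.994) = 0.0024937; denominator = 1 + 29.816×0.0024937 = 1.0744.
N = 7858/1.0744 = 7314.19.

7314 flies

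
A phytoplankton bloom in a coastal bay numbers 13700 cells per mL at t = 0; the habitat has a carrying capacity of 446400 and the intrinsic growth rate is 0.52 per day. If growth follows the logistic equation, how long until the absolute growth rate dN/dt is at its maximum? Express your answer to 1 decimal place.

Logistic growth is fastest at N = K/2 = 223200.
A = (K − N₀)/N₀ = 31.584. Set K/(1 + A·e^(−rt)) = K/2 → A·e^(−rt) = 1.
e^(−0.52t) = 1/31.584 = 0.0316617, so t = ln(31.584)/0.52 = 3.4526/0.52 = 6.6397.

6.6 days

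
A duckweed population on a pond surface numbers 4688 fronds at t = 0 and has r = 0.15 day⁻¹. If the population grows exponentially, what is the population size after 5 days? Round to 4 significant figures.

9924 fronds

N(t) = N₀·e^(rt) = 4688 × e^(0.15×5) = 4688 × e^0.75.
e^0.75 ≈ 2.117, so N ≈ 4688 × 2.117 = 9924.5.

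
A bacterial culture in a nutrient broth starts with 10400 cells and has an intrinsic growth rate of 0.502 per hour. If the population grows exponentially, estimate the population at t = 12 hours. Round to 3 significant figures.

4300000 cells

N(t) = N₀·e^(rt) = 10400 × e^(0.502×12) = 10400 × e^6.024.
e^6.024 ≈ 413.23, so N ≈ 10400 × 413.23 = 4.297573×10^6.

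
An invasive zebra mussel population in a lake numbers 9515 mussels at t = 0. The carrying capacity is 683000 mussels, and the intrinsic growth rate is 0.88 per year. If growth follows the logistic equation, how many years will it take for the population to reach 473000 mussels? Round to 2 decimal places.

A = (K − N₀)/N₀ = (683000 − 9515)/9515 = 70.781.
Solve 683000/(1 + 70.781·e^(−0.88t)) = 473000: 1 + 70.781·e^(−0.88t) = 1.444, so e^(−0.88t) = 0.00627248.
−0.88·t = ln(0.00627248) = -5.0716, so t = 5.0716/0.88 = 5.7632.

5.76 years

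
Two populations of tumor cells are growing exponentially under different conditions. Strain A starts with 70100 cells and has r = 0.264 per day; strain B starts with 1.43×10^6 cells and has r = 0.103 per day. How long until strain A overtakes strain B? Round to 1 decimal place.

18.7 days

Set 70100·e^(0.264t) = 1.43×10^6·e^(0.103t).
e^((0.264 − 0.103)t) = 1.43×10^6/70100 → e^(0.161·t) = 20.399.
0.161·t = ln(20.399) = 3.0155, so t = 3.0155/0.161 = 18.73.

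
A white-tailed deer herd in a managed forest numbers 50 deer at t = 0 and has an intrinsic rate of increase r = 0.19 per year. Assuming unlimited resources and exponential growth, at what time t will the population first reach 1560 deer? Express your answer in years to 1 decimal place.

Set N₀·e^(rt) = 1560: e^(0.19·t) = 1560/50 = 31.2.
0.19·t = ln(31.2) = 3.4404, so t = 3.4404/0.19 = 18.107.

18.1 years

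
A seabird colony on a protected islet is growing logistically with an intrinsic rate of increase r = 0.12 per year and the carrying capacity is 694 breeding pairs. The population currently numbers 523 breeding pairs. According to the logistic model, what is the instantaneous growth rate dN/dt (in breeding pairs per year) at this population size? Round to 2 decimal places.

15.46 breeding pairs per year

dN/dt = rN(1 − N/K) = 0.12 × 523 × (1 − 523/694).
1 − 523/694 = 0.2464; dN/dt = 0.12 × 523 × 0.2464 = 15.464.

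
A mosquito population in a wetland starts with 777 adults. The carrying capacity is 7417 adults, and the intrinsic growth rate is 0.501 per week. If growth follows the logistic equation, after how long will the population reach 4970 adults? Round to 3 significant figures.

5.70 weeks

A = (K − N₀)/N₀ = (7417 − 777)/777 = 8.5457.
Solve 7417/(1 + 8.5457·e^(−0.501t)) = 4970: 1 + 8.5457·e^(−0.501t) = 1.4924, so e^(−0.501t) = 0.0576143.
−0.501·t = ln(0.0576143) = -2.854, so t = 2.854/0.501 = 5.6966.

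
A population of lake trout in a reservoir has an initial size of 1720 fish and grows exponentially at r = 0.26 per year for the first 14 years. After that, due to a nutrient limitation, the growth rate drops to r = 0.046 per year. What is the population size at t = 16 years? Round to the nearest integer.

71832 fish

Phase 1: N(14) = 1720·e^(0.26×14) = 1720·e^3.64 = 65518.
Phase 2 runs for 16 − 14 = 2 years at r = 0.046.
N(16) = 65518·e^(0.046×2) = 65518·e^0.092 = 71831.6.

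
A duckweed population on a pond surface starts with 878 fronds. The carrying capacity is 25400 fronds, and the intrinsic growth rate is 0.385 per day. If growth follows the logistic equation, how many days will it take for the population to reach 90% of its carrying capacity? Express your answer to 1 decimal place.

A = (K − N₀)/N₀ = (25400 − 878)/878 = 27.929.
Solve 25400/(1 + 27.929·e^(−0.385t)) = 22860: 1 + 27.929·e^(−0.385t) = 1.1111, so e^(−0.385t) = 0.00397829.
−0.385·t = ln(0.00397829) = -5.5269, so t = 5.5269/0.385 = 14.356.

14.4 days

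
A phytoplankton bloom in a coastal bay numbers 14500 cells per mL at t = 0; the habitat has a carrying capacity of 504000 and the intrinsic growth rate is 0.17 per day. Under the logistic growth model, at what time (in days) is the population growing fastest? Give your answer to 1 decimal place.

Logistic growth is fastest at N = K/2 = 252000.
A = (K − N₀)/N₀ = 33.759. Set K/(1 + A·e^(−rt)) = K/2 → A·e^(−rt) = 1.
e^(−0.17t) = 1/33.759 = 0.0296221, so t = ln(33.759)/0.17 = 3.5192/0.17 = 20.701.

20.7 days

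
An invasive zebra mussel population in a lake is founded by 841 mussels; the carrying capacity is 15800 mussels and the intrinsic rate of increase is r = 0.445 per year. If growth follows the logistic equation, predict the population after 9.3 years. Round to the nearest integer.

A = (K − N₀)/N₀ = (15800 − 841)/841 = 17.787.
N(t) = K/(1 + A·e^(−rt)) = 15800/(1 + 17.787×e^(−0.445×9.3)).
e^(−4.139) = 0.015947; denominator = 1 + 17.787×0.015947 = 1.2836.
N = 15800/1.2836 = 12308.7.

12309 mussels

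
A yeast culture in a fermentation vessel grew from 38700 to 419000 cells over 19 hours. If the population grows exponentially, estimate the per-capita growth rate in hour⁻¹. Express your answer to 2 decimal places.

From N(t) = N₀·e^(rt): e^(r·19) = 419000/38700 = 10.827.
r·19 = ln(10.827) = 2.382, so r = 2.382/19 = 0.12537.

0.13 per hour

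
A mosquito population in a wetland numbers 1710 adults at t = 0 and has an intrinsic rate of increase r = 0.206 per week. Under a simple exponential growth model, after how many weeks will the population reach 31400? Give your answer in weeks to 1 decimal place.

14.1 weeks

Set N₀·e^(rt) = 31400: e^(0.206·t) = 31400/1710 = 18.363.
0.206·t = ln(18.363) = 2.9103, so t = 2.9103/0.206 = 14.128.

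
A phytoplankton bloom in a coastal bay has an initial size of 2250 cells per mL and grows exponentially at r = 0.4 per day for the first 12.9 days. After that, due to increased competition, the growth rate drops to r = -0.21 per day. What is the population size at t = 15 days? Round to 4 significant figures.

252100 cells per mL

Phase 1: N(12.9) = 2250·e^(0.4×12.9) = 2250·e^5.16 = 391870.
Phase 2 runs for 15 − 12.9 = 2.1 days at r = -0.21.
N(15) = 391870·e^(-0.21×2.1) = 391870·e^-0.441 = 252126.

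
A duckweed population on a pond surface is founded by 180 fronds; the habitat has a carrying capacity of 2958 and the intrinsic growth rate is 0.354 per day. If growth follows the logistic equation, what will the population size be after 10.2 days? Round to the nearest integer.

A = (K − N₀)/N₀ = (2958 − 180)/180 = 15.433.
N(t) = K/(1 + A·e^(−rt)) = 2958/(1 + 15.433×e^(−0.354×10.2)).
e^(−3.611) = 0.02703; denominator = 1 + 15.433×0.02703 = 1.4172.
N = 2958/1.4172 = 2087.26.

2087 fronds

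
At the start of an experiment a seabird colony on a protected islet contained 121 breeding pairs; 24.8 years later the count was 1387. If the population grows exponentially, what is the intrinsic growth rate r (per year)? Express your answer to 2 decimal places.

0.10 per year

From N(t) = N₀·e^(rt): e^(r·24.8) = 1387/121 = 11.463.
r·24.8 = ln(11.463) = 2.4391, so r = 2.4391/24.8 = 0.098351.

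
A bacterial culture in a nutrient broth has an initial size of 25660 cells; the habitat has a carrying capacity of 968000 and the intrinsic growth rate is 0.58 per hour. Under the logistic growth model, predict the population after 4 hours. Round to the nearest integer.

A = (K − N₀)/N₀ = (968000 − 25660)/25660 = 36.724.
N(t) = K/(1 + A·e^(−rt)) = 968000/(1 + 36.724×e^(−0.58×4)).
e^(−2.32) = 0.098274; denominator = 1 + 36.724×0.098274 = 4.609.
N = 968000/4.609 = 210024.

210024 cells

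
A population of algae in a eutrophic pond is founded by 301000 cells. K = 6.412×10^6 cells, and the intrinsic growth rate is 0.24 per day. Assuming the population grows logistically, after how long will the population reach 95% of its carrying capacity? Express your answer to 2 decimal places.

A = (K − N₀)/N₀ = (6.412×10^6 − 301000)/301000 = 20.302.
Solve 6.412×10^6/(1 + 20.302·e^(−0.24t)) = 6.0914×10^6: 1 + 20.302·e^(−0.24t) = 1.0526, so e^(−0.24t) = 0.00259239.
−0.24·t = ln(0.00259239) = -5.9552, so t = 5.9552/0.24 = 24.813.

24.81 days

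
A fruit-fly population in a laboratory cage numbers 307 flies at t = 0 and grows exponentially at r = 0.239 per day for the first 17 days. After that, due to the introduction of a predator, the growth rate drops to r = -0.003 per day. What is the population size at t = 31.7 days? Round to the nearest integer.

Phase 1: N(17) = 307·e^(0.239×17) = 307·e^4.063 = 17851.6.
Phase 2 runs for 31.7 − 17 = 14.7 days at r = -0.003.
N(31.7) = 17851.6·e^(-0.003×14.7) = 17851.6·e^-0.0441 = 17081.4.

17081 flies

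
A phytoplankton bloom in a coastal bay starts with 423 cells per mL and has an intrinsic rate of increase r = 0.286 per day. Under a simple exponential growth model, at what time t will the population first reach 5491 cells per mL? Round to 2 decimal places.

8.96 days

Set N₀·e^(rt) = 5491: e^(0.286·t) = 5491/423 = 12.981.
0.286·t = ln(12.981) = 2.5635, so t = 2.5635/0.286 = 8.9633.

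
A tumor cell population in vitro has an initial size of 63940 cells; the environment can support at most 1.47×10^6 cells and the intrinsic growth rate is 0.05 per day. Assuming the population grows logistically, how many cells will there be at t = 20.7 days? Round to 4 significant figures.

166800 cells

A = (K − N₀)/N₀ = (1.47×10^6 − 63940)/63940 = 21.99.
N(t) = K/(1 + A·e^(−rt)) = 1.47×10^6/(1 + 21.99×e^(−0.05×20.7)).
e^(−1.035) = 0.35523; denominator = 1 + 21.99×0.35523 = 8.8115.
N = 1.47×10^6/8.8115 = 166827.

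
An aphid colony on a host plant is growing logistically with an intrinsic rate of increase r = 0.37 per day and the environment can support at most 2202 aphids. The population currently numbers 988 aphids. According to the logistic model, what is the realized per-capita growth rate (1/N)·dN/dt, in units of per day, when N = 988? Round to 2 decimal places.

(1/N)·dN/dt = r(1 − N/K) = 0.37 × (1 − 988/2202).
= 0.37 × 0.55132 = 0.20399.

0.20 per day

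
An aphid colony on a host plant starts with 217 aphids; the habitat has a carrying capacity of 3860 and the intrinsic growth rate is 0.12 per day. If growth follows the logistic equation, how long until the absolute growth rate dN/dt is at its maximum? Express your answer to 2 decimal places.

23.51 days

Logistic growth is fastest at N = K/2 = 1930.
A = (K − N₀)/N₀ = 16.788. Set K/(1 + A·e^(−rt)) = K/2 → A·e^(−rt) = 1.
e^(−0.12t) = 1/16.788 = 0.0595663, so t = ln(16.788)/0.12 = 2.8207/0.12 = 23.506.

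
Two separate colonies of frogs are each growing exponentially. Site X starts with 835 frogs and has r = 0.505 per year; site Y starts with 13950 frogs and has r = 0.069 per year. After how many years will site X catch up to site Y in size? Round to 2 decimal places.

6.46 years

Set 835·e^(0.505t) = 13950·e^(0.069t).
e^((0.505 − 0.069)t) = 13950/835 → e^(0.436·t) = 16.707.
0.436·t = ln(16.707) = 2.8158, so t = 2.8158/0.436 = 6.4583.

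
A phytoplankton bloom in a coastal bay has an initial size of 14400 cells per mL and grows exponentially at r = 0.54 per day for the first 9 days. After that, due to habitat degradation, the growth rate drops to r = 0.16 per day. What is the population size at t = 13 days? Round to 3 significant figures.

3520000 cells per mL

Phase 1: N(9) = 14400·e^(0.54×9) = 14400·e^4.86 = 1.857949×10^6.
Phase 2 runs for 13 − 9 = 4 days at r = 0.16.
N(13) = 1.857949×10^6·e^(0.16×4) = 1.857949×10^6·e^0.64 = 3.523564×10^6.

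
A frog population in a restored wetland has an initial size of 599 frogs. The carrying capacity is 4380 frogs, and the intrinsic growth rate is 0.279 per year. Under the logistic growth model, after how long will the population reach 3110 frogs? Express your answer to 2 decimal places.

A = (K − N₀)/N₀ = (4380 − 599)/599 = 6.3122.
Solve 4380/(1 + 6.3122·e^(−0.279t)) = 3110: 1 + 6.3122·e^(−0.279t) = 1.4084, so e^(−0.279t) = 0.0646939.
−0.279·t = ln(0.0646939) = -2.7381, so t = 2.7381/0.279 = 9.8139.

9.81 years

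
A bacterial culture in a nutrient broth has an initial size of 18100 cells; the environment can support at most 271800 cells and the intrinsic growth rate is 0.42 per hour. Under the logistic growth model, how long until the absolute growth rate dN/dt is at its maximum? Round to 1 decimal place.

6.3 hours

Logistic growth is fastest at N = K/2 = 135900.
A = (K − N₀)/N₀ = 14.017. Set K/(1 + A·e^(−rt)) = K/2 → A·e^(−rt) = 1.
e^(−0.42t) = 1/14.017 = 0.0713441, so t = ln(14.017)/0.42 = 2.6402/0.42 = 6.2863.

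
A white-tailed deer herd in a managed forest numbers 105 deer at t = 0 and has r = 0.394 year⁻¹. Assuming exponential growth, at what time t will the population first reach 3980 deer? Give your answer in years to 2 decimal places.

9.23 years

Set N₀·e^(rt) = 3980: e^(0.394·t) = 3980/105 = 37.905.
0.394·t = ln(37.905) = 3.6351, so t = 3.6351/0.394 = 9.2261.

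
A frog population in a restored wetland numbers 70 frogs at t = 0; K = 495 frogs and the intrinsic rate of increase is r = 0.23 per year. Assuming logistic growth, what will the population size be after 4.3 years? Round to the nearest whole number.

152 frogs

A = (K − N₀)/N₀ = (495 − 70)/70 = 6.0714.
N(t) = K/(1 + A·e^(−rt)) = 495/(1 + 6.0714×e^(−0.23×4.3)).
e^(−0.989) = 0.37195; denominator = 1 + 6.0714×0.37195 = 3.2583.
N = 495/3.2583 = 151.922.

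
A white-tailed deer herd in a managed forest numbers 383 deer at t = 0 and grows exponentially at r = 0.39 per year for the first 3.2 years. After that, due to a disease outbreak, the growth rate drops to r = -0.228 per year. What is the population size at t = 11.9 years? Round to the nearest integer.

184 deer

Phase 1: N(3.2) = 383·e^(0.39×3.2) = 383·e^1.248 = 1334.13.
Phase 2 runs for 11.9 − 3.2 = 8.7 years at r = -0.228.
N(11.9) = 1334.13·e^(-0.228×8.7) = 1334.13·e^-1.984 = 183.54.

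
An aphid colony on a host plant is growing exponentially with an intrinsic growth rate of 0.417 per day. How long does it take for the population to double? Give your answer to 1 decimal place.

1.7 days

Doubling time t_d = ln(2)/r = 0.6931/0.417 = 1.6622.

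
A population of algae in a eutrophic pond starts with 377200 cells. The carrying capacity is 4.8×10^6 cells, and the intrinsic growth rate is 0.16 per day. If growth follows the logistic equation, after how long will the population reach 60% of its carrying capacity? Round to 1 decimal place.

A = (K − N₀)/N₀ = (4.8×10^6 − 377200)/377200 = 11.725.
Solve 4.8×10^6/(1 + 11.725·e^(−0.16t)) = 2.88×10^6: 1 + 11.725·e^(−0.16t) = 1.6667, so e^(−0.16t) = 0.0568569.
−0.16·t = ln(0.0568569) = -2.8672, so t = 2.8672/0.16 = 17.92.

17.9 days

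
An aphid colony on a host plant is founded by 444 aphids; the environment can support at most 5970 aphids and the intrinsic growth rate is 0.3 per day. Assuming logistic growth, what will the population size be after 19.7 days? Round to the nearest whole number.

5775 aphids

A = (K − N₀)/N₀ = (5970 − 444)/444 = 12.446.
N(t) = K/(1 + A·e^(−rt)) = 5970/(1 + 12.446×e^(−0.3×19.7)).
e^(−5.91) = 0.0027122; denominator = 1 + 12.446×0.0027122 = 1.0338.
N = 5970/1.0338 = 5775.06.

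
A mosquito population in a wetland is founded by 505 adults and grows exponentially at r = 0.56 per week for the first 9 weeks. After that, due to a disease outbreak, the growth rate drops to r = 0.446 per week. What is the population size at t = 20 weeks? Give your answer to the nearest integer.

10538633 adults

Phase 1: N(9) = 505·e^(0.56×9) = 505·e^5.04 = 78007.4.
Phase 2 runs for 20 − 9 = 11 weeks at r = 0.446.
N(20) = 78007.4·e^(0.446×11) = 78007.4·e^4.906 = 1.053863×10^7.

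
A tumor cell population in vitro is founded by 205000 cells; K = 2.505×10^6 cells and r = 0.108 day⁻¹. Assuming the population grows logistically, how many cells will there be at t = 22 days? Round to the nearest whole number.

1226418 cells

A = (K − N₀)/N₀ = (2.505×10^6 − 205000)/205000 = 11.22.
N(t) = K/(1 + A·e^(−rt)) = 2.505×10^6/(1 + 11.22×e^(−0.108×22)).
e^(−2.376) = 0.092922; denominator = 1 + 11.22×0.092922 = 2.0425.
N = 2.505×10^6/2.0425 = 1.226418×10^6.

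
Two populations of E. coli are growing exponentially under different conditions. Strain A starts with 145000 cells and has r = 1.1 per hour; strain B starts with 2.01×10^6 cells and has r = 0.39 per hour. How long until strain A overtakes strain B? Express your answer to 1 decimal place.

3.7 hours

Set 145000·e^(1.1t) = 2.01×10^6·e^(0.39t).
e^((1.1 − 0.39)t) = 2.01×10^6/145000 → e^(0.71·t) = 13.862.
0.71·t = ln(13.862) = 2.6292, so t = 2.6292/0.71 = 3.703.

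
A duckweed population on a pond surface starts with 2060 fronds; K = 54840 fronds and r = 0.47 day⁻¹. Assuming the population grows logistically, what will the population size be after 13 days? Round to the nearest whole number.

51888 fronds

A = (K − N₀)/N₀ = (54840 − 2060)/2060 = 25.621.
N(t) = K/(1 + A·e^(−rt)) = 54840/(1 + 25.621×e^(−0.47×13)).
e^(−6.11) = 0.0022206; denominator = 1 + 25.621×0.0022206 = 1.0569.
N = 54840/1.0569 = 51887.9.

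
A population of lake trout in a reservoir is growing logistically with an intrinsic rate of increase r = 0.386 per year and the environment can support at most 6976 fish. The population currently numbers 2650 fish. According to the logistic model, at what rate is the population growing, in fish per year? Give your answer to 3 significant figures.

dN/dt = rN(1 − N/K) = 0.386 × 2650 × (1 − 2650/6976).
1 − 2650/6976 = 0.62013; dN/dt = 0.386 × 2650 × 0.62013 = 634.33.

634 fish per year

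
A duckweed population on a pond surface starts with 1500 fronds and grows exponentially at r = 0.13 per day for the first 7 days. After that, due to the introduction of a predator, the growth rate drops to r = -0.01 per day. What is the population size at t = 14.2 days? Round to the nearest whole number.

Phase 1: N(7) = 1500·e^(0.13×7) = 1500·e^0.91 = 3726.48.
Phase 2 runs for 14.2 − 7 = 7.2 days at r = -0.01.
N(14.2) = 3726.48·e^(-0.01×7.2) = 3726.48·e^-0.072 = 3467.61.

3468 fronds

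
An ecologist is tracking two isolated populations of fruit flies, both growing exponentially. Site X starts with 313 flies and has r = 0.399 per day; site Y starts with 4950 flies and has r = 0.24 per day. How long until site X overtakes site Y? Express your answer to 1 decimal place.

Set 313·e^(0.399t) = 4950·e^(0.24t).
e^((0.399 − 0.24)t) = 4950/313 → e^(0.159·t) = 15.815.
0.159·t = ln(15.815) = 2.7609, so t = 2.7609/0.159 = 17.364.

17.4 days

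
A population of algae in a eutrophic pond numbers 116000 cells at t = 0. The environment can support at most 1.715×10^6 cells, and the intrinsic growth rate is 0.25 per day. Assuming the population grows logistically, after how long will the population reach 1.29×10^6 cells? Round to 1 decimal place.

14.9 days

A = (K − N₀)/N₀ = (1.715×10^6 − 116000)/116000 = 13.784.
Solve 1.715×10^6/(1 + 13.784·e^(−0.25t)) = 1.29×10^6: 1 + 13.784·e^(−0.25t) = 1.3295, so e^(−0.25t) = 0.0239006.
−0.25·t = ln(0.0239006) = -3.7339, so t = 3.7339/0.25 = 14.935.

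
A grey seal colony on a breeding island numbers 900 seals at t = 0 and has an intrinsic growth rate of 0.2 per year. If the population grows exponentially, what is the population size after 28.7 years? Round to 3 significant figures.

280000 seals

N(t) = N₀·e^(rt) = 900 × e^(0.2×28.7) = 900 × e^5.74.
e^5.74 ≈ 311.06, so N ≈ 900 × 311.06 = 279958.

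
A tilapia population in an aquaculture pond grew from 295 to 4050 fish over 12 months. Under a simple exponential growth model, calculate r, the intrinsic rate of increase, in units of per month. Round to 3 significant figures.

From N(t) = N₀·e^(rt): e^(r·12) = 4050/295 = 13.729.
r·12 = ln(13.729) = 2.6195, so r = 2.6195/12 = 0.21829.

0.218 per month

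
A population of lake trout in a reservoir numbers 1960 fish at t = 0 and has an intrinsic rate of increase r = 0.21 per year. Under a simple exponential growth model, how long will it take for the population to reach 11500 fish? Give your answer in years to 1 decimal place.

8.4 years

Set N₀·e^(rt) = 11500: e^(0.21·t) = 11500/1960 = 5.8673.
0.21·t = ln(5.8673) = 1.7694, so t = 1.7694/0.21 = 8.4257.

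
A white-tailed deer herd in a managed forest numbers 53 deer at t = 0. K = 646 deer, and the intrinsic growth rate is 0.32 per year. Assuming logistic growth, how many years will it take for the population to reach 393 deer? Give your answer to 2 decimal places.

A = (K − N₀)/N₀ = (646 − 53)/53 = 11.189.
Solve 646/(1 + 11.189·e^(−0.32t)) = 393: 1 + 11.189·e^(−0.32t) = 1.6438, so e^(−0.32t) = 0.0575373.
−0.32·t = ln(0.0575373) = -2.8553, so t = 2.8553/0.32 = 8.9229.

8.92 years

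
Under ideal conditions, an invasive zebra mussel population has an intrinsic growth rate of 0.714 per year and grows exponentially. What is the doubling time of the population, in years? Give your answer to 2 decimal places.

0.97 years

Doubling time t_d = ln(2)/r = 0.6931/0.714 = 0.97079.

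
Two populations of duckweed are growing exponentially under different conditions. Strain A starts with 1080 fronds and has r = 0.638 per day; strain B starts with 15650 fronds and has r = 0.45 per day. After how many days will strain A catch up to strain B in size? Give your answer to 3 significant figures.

14.2 days

Set 1080·e^(0.638t) = 15650·e^(0.45t).
e^((0.638 − 0.45)t) = 15650/1080 → e^(0.188·t) = 14.491.
0.188·t = ln(14.491) = 2.6735, so t = 2.6735/0.188 = 14.221.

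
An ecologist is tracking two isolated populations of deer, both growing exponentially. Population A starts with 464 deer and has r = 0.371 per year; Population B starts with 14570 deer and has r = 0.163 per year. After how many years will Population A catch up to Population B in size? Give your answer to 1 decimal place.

16.6 years

Set 464·e^(0.371t) = 14570·e^(0.163t).
e^((0.371 − 0.163)t) = 14570/464 → e^(0.208·t) = 31.401.
0.208·t = ln(31.401) = 3.4468, so t = 3.4468/0.208 = 16.571.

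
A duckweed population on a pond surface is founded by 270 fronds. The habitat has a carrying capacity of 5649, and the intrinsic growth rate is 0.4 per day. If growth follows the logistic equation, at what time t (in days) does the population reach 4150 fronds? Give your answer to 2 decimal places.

10.03 days

A = (K − N₀)/N₀ = (5649 − 270)/270 = 19.922.
Solve 5649/(1 + 19.922·e^(−0.4t)) = 4150: 1 + 19.922·e^(−0.4t) = 1.3612, so e^(−0.4t) = 0.0181307.
−0.4·t = ln(0.0181307) = -4.0101, so t = 4.0101/0.4 = 10.025.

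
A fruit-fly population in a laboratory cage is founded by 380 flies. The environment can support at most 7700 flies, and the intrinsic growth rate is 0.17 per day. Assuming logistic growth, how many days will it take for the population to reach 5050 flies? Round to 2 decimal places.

A = (K − N₀)/N₀ = (7700 − 380)/380 = 19.263.
Solve 7700/(1 + 19.263·e^(−0.17t)) = 5050: 1 + 19.263·e^(−0.17t) = 1.5248, so e^(−0.17t) = 0.0272412.
−0.17·t = ln(0.0272412) = -3.603, so t = 3.603/0.17 = 21.194.

21.19 days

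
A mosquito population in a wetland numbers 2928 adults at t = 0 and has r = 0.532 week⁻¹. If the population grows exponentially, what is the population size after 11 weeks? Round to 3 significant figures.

1020000 adults

N(t) = N₀·e^(rt) = 2928 × e^(0.532×11) = 2928 × e^5.852.
e^5.852 ≈ 347.93, so N ≈ 2928 × 347.93 = 1.018738×10^6.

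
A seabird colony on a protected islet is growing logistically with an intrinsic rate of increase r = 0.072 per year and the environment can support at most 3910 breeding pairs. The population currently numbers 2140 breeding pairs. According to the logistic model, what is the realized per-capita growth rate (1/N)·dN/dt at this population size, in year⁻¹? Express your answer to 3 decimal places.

0.033 per year

(1/N)·dN/dt = r(1 − N/K) = 0.072 × (1 − 2140/3910).
= 0.072 × 0.45269 = 0.032593.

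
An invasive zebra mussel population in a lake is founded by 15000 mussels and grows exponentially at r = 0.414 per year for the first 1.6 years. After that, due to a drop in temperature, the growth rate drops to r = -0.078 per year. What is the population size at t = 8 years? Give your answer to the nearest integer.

17659 mussels

Phase 1: N(1.6) = 15000·e^(0.414×1.6) = 15000·e^0.6624 = 29091.6.
Phase 2 runs for 8 − 1.6 = 6.4 years at r = -0.078.
N(8) = 29091.6·e^(-0.078×6.4) = 29091.6·e^-0.4992 = 17659.1.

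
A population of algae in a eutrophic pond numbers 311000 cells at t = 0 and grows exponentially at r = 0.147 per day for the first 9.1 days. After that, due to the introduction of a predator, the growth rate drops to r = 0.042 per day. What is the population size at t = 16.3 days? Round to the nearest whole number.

Phase 1: N(9.1) = 311000·e^(0.147×9.1) = 311000·e^1.338 = 1.184994×10^6.
Phase 2 runs for 16.3 − 9.1 = 7.2 days at r = 0.042.
N(16.3) = 1.184994×10^6·e^(0.042×7.2) = 1.184994×10^6·e^0.3024 = 1.603418×10^6.

1603418 cells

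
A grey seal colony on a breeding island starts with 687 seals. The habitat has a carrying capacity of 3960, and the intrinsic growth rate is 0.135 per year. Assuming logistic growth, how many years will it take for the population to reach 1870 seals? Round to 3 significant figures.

A = (K − N₀)/N₀ = (3960 − 687)/687 = 4.7642.
Solve 3960/(1 + 4.7642·e^(−0.135t)) = 1870: 1 + 4.7642·e^(−0.135t) = 2.1176, so e^(−0.135t) = 0.234593.
−0.135·t = ln(0.234593) = -1.4499, so t = 1.4499/0.135 = 10.74.

10.7 years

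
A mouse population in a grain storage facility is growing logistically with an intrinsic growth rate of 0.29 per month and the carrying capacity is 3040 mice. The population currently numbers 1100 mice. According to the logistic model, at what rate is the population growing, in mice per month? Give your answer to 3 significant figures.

dN/dt = rN(1 − N/K) = 0.29 × 1100 × (1 − 1100/3040).
1 − 1100/3040 = 0.63816; dN/dt = 0.29 × 1100 × 0.63816 = 203.57.

204 mice per month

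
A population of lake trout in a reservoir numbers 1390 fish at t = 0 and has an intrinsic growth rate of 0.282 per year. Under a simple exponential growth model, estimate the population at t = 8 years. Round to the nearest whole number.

13267 fish

N(t) = N₀·e^(rt) = 1390 × e^(0.282×8) = 1390 × e^2.256.
e^2.256 ≈ 9.5448, so N ≈ 1390 × 9.5448 = 13267.3.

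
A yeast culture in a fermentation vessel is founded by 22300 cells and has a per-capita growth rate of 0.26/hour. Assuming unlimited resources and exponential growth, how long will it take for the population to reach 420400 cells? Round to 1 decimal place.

11.3 hours

Set N₀·e^(rt) = 420400: e^(0.26·t) = 420400/22300 = 18.852.
0.26·t = ln(18.852) = 2.9366, so t = 2.9366/0.26 = 11.295.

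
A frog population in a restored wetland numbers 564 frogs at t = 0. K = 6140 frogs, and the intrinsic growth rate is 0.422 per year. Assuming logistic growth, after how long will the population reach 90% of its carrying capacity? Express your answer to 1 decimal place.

10.6 years

A = (K − N₀)/N₀ = (6140 − 564)/564 = 9.8865.
Solve 6140/(1 + 9.8865·e^(−0.422t)) = 5526: 1 + 9.8865·e^(−0.422t) = 1.1111, so e^(−0.422t) = 0.0112386.
−0.422·t = ln(0.0112386) = -4.4884, so t = 4.4884/0.422 = 10.636.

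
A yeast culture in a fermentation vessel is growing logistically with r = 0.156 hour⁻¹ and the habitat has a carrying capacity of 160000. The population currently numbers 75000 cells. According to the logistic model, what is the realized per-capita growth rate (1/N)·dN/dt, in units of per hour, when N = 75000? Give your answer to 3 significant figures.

(1/N)·dN/dt = r(1 − N/K) = 0.156 × (1 − 75000/160000).
= 0.156 × 0.53125 = 0.082875.

0.0829 per hour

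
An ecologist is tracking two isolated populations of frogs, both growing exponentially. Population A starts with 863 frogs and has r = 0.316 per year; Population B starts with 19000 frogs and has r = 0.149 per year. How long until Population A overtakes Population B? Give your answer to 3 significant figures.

Set 863·e^(0.316t) = 19000·e^(0.149t).
e^((0.316 − 0.149)t) = 19000/863 → e^(0.167·t) = 22.016.
0.167·t = ln(22.016) = 3.0918, so t = 3.0918/0.167 = 18.514.

18.5 years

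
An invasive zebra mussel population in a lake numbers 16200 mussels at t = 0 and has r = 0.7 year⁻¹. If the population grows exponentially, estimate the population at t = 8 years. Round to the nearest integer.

4380908 mussels

N(t) = N₀·e^(rt) = 16200 × e^(0.7×8) = 16200 × e^5.6.
e^5.6 ≈ 270.43, so N ≈ 16200 × 270.43 = 4.380908×10^6.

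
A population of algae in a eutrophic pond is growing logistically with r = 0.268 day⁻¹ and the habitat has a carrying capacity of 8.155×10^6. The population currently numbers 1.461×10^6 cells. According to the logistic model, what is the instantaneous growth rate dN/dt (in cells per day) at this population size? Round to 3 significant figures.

321000 cells per day

dN/dt = rN(1 − N/K) = 0.268 × 1.461×10^6 × (1 − 1.461×10^6/8.155×10^6).
1 − 1.461×10^6/8.155×10^6 = 0.82085; dN/dt = 0.268 × 1.461×10^6 × 0.82085 = 3.21401×10^5.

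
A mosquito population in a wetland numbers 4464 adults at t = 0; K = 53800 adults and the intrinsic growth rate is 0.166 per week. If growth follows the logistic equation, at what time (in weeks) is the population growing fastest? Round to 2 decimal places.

14.47 weeks

Logistic growth is fastest at N = K/2 = 26900.
A = (K − N₀)/N₀ = 11.052. Set K/(1 + A·e^(−rt)) = K/2 → A·e^(−rt) = 1.
e^(−0.166t) = 1/11.052 = 0.0904816, so t = ln(11.052)/0.166 = 2.4026/0.166 = 14.474.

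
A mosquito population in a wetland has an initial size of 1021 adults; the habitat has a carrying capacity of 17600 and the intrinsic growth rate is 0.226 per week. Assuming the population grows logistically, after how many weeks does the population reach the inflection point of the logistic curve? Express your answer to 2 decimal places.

12.33 weeks

Logistic growth is fastest at N = K/2 = 8800.
A = (K − N₀)/N₀ = 16.238. Set K/(1 + A·e^(−rt)) = K/2 → A·e^(−rt) = 1.
e^(−0.226t) = 1/16.238 = 0.0615839, so t = ln(16.238)/0.226 = 2.7874/0.226 = 12.333.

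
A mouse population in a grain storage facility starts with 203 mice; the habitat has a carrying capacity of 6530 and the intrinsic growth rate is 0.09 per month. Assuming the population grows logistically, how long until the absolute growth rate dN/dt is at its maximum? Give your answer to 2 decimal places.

38.22 months

Logistic growth is fastest at N = K/2 = 3265.
A = (K − N₀)/N₀ = 31.167. Set K/(1 + A·e^(−rt)) = K/2 → A·e^(−rt) = 1.
e^(−0.09t) = 1/31.167 = 0.0320847, so t = ln(31.167)/0.09 = 3.4394/0.09 = 38.215.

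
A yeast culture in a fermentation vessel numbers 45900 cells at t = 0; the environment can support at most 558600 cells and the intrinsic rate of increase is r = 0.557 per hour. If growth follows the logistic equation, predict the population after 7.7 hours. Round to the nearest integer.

A = (K − N₀)/N₀ = (558600 − 45900)/45900 = 11.17.
N(t) = K/(1 + A·e^(−rt)) = 558600/(1 + 11.17×e^(−0.557×7.7)).
e^(−4.289) = 0.01372; denominator = 1 + 11.17×0.01372 = 1.1533.
N = 558600/1.1533 = 484370.

484370 cells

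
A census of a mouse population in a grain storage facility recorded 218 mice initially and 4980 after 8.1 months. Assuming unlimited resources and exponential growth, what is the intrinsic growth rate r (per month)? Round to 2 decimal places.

From N(t) = N₀·e^(rt): e^(r·8.1) = 4980/218 = 22.844.
r·8.1 = ln(22.844) = 3.1287, so r = 3.1287/8.1 = 0.38626.

0.39 per month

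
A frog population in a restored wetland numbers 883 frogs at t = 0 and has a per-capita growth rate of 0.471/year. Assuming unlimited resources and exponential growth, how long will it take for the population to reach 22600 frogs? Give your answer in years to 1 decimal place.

6.9 years

Set N₀·e^(rt) = 22600: e^(0.471·t) = 22600/883 = 25.595.
0.471·t = ln(25.595) = 3.2424, so t = 3.2424/0.471 = 6.884.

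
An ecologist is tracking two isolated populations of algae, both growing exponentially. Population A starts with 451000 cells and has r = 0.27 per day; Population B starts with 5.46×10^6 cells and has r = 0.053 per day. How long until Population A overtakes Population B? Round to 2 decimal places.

11.49 days

Set 451000·e^(0.27t) = 5.46×10^6·e^(0.053t).
e^((0.27 − 0.053)t) = 5.46×10^6/451000 → e^(0.217·t) = 12.106.
0.217·t = ln(12.106) = 2.4937, so t = 2.4937/0.217 = 11.492.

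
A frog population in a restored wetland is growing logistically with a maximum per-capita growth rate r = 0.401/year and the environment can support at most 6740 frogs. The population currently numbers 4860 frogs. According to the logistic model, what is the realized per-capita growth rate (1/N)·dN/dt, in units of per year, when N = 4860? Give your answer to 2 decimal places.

(1/N)·dN/dt = r(1 − N/K) = 0.401 × (1 − 4860/6740).
= 0.401 × 0.27893 = 0.11185.

0.11 per year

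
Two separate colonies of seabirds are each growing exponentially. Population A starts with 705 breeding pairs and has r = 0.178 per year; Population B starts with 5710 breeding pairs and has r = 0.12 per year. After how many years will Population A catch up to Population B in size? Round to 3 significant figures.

Set 705·e^(0.178t) = 5710·e^(0.12t).
e^((0.178 − 0.12)t) = 5710/705 → e^(0.058·t) = 8.0993.
0.058·t = ln(8.0993) = 2.0918, so t = 2.0918/0.058 = 36.065.

36.1 years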